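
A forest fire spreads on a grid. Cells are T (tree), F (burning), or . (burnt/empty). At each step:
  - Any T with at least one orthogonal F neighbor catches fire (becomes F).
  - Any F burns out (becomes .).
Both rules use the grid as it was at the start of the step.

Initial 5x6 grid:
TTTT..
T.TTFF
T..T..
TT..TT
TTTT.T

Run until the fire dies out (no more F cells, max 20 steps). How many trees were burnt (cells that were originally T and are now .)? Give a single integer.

Answer: 15

Derivation:
Step 1: +1 fires, +2 burnt (F count now 1)
Step 2: +3 fires, +1 burnt (F count now 3)
Step 3: +1 fires, +3 burnt (F count now 1)
Step 4: +1 fires, +1 burnt (F count now 1)
Step 5: +1 fires, +1 burnt (F count now 1)
Step 6: +1 fires, +1 burnt (F count now 1)
Step 7: +1 fires, +1 burnt (F count now 1)
Step 8: +1 fires, +1 burnt (F count now 1)
Step 9: +2 fires, +1 burnt (F count now 2)
Step 10: +1 fires, +2 burnt (F count now 1)
Step 11: +1 fires, +1 burnt (F count now 1)
Step 12: +1 fires, +1 burnt (F count now 1)
Step 13: +0 fires, +1 burnt (F count now 0)
Fire out after step 13
Initially T: 18, now '.': 27
Total burnt (originally-T cells now '.'): 15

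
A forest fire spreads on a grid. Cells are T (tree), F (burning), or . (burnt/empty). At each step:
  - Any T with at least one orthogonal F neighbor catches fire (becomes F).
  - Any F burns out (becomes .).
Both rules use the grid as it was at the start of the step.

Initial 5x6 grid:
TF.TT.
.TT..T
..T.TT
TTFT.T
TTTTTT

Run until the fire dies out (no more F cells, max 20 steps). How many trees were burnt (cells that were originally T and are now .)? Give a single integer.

Step 1: +6 fires, +2 burnt (F count now 6)
Step 2: +4 fires, +6 burnt (F count now 4)
Step 3: +2 fires, +4 burnt (F count now 2)
Step 4: +1 fires, +2 burnt (F count now 1)
Step 5: +1 fires, +1 burnt (F count now 1)
Step 6: +1 fires, +1 burnt (F count now 1)
Step 7: +2 fires, +1 burnt (F count now 2)
Step 8: +0 fires, +2 burnt (F count now 0)
Fire out after step 8
Initially T: 19, now '.': 28
Total burnt (originally-T cells now '.'): 17

Answer: 17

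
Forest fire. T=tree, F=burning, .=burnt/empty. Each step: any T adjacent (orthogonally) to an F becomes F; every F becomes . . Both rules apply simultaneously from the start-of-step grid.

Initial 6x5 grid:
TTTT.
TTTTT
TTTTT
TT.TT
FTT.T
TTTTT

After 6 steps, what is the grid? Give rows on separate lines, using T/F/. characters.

Step 1: 3 trees catch fire, 1 burn out
  TTTT.
  TTTTT
  TTTTT
  FT.TT
  .FT.T
  FTTTT
Step 2: 4 trees catch fire, 3 burn out
  TTTT.
  TTTTT
  FTTTT
  .F.TT
  ..F.T
  .FTTT
Step 3: 3 trees catch fire, 4 burn out
  TTTT.
  FTTTT
  .FTTT
  ...TT
  ....T
  ..FTT
Step 4: 4 trees catch fire, 3 burn out
  FTTT.
  .FTTT
  ..FTT
  ...TT
  ....T
  ...FT
Step 5: 4 trees catch fire, 4 burn out
  .FTT.
  ..FTT
  ...FT
  ...TT
  ....T
  ....F
Step 6: 5 trees catch fire, 4 burn out
  ..FT.
  ...FT
  ....F
  ...FT
  ....F
  .....

..FT.
...FT
....F
...FT
....F
.....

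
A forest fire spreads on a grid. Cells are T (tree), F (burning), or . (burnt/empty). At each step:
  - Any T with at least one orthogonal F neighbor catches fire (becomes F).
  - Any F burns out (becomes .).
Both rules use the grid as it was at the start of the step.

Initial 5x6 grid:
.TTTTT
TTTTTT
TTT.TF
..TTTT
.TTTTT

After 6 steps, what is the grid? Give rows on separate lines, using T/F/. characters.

Step 1: 3 trees catch fire, 1 burn out
  .TTTTT
  TTTTTF
  TTT.F.
  ..TTTF
  .TTTTT
Step 2: 4 trees catch fire, 3 burn out
  .TTTTF
  TTTTF.
  TTT...
  ..TTF.
  .TTTTF
Step 3: 4 trees catch fire, 4 burn out
  .TTTF.
  TTTF..
  TTT...
  ..TF..
  .TTTF.
Step 4: 4 trees catch fire, 4 burn out
  .TTF..
  TTF...
  TTT...
  ..F...
  .TTF..
Step 5: 4 trees catch fire, 4 burn out
  .TF...
  TF....
  TTF...
  ......
  .TF...
Step 6: 4 trees catch fire, 4 burn out
  .F....
  F.....
  TF....
  ......
  .F....

.F....
F.....
TF....
......
.F....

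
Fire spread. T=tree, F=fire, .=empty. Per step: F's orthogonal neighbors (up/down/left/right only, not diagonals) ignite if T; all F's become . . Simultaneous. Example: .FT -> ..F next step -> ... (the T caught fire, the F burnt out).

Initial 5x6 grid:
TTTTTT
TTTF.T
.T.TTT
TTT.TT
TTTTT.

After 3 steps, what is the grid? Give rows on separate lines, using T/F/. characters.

Step 1: 3 trees catch fire, 1 burn out
  TTTFTT
  TTF..T
  .T.FTT
  TTT.TT
  TTTTT.
Step 2: 4 trees catch fire, 3 burn out
  TTF.FT
  TF...T
  .T..FT
  TTT.TT
  TTTTT.
Step 3: 6 trees catch fire, 4 burn out
  TF...F
  F....T
  .F...F
  TTT.FT
  TTTTT.

TF...F
F....T
.F...F
TTT.FT
TTTTT.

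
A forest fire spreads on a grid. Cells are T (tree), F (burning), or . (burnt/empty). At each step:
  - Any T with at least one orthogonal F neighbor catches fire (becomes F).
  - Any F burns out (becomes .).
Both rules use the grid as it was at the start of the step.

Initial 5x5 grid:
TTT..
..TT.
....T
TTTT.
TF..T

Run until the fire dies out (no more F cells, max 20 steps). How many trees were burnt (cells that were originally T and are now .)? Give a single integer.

Step 1: +2 fires, +1 burnt (F count now 2)
Step 2: +2 fires, +2 burnt (F count now 2)
Step 3: +1 fires, +2 burnt (F count now 1)
Step 4: +0 fires, +1 burnt (F count now 0)
Fire out after step 4
Initially T: 12, now '.': 18
Total burnt (originally-T cells now '.'): 5

Answer: 5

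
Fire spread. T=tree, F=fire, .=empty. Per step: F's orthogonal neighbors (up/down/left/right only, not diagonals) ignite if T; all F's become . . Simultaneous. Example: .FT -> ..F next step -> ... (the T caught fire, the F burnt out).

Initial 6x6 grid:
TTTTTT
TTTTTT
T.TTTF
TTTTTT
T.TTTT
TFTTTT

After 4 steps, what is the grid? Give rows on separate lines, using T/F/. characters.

Step 1: 5 trees catch fire, 2 burn out
  TTTTTT
  TTTTTF
  T.TTF.
  TTTTTF
  T.TTTT
  F.FTTT
Step 2: 8 trees catch fire, 5 burn out
  TTTTTF
  TTTTF.
  T.TF..
  TTTTF.
  F.FTTF
  ...FTT
Step 3: 10 trees catch fire, 8 burn out
  TTTTF.
  TTTF..
  T.F...
  FTFF..
  ...FF.
  ....FF
Step 4: 4 trees catch fire, 10 burn out
  TTTF..
  TTF...
  F.....
  .F....
  ......
  ......

TTTF..
TTF...
F.....
.F....
......
......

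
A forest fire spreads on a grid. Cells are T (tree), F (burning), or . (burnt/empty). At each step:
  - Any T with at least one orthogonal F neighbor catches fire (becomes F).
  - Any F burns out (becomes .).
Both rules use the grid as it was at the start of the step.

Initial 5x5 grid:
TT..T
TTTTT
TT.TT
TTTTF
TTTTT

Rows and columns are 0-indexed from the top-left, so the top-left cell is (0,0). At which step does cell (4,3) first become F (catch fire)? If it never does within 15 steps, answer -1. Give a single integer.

Step 1: cell (4,3)='T' (+3 fires, +1 burnt)
Step 2: cell (4,3)='F' (+4 fires, +3 burnt)
  -> target ignites at step 2
Step 3: cell (4,3)='.' (+4 fires, +4 burnt)
Step 4: cell (4,3)='.' (+4 fires, +4 burnt)
Step 5: cell (4,3)='.' (+3 fires, +4 burnt)
Step 6: cell (4,3)='.' (+2 fires, +3 burnt)
Step 7: cell (4,3)='.' (+1 fires, +2 burnt)
Step 8: cell (4,3)='.' (+0 fires, +1 burnt)
  fire out at step 8

2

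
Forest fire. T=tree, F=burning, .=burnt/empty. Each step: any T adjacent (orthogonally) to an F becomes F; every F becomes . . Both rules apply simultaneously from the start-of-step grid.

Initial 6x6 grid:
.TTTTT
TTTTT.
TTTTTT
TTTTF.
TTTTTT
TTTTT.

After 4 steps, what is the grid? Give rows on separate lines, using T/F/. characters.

Step 1: 3 trees catch fire, 1 burn out
  .TTTTT
  TTTTT.
  TTTTFT
  TTTF..
  TTTTFT
  TTTTT.
Step 2: 7 trees catch fire, 3 burn out
  .TTTTT
  TTTTF.
  TTTF.F
  TTF...
  TTTF.F
  TTTTF.
Step 3: 6 trees catch fire, 7 burn out
  .TTTFT
  TTTF..
  TTF...
  TF....
  TTF...
  TTTF..
Step 4: 7 trees catch fire, 6 burn out
  .TTF.F
  TTF...
  TF....
  F.....
  TF....
  TTF...

.TTF.F
TTF...
TF....
F.....
TF....
TTF...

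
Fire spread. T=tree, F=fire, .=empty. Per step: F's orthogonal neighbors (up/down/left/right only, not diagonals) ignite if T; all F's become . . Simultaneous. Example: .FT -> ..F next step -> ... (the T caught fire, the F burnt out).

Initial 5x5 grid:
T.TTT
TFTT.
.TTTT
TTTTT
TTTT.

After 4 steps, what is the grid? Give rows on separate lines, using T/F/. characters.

Step 1: 3 trees catch fire, 1 burn out
  T.TTT
  F.FT.
  .FTTT
  TTTTT
  TTTT.
Step 2: 5 trees catch fire, 3 burn out
  F.FTT
  ...F.
  ..FTT
  TFTTT
  TTTT.
Step 3: 5 trees catch fire, 5 burn out
  ...FT
  .....
  ...FT
  F.FTT
  TFTT.
Step 4: 5 trees catch fire, 5 burn out
  ....F
  .....
  ....F
  ...FT
  F.FT.

....F
.....
....F
...FT
F.FT.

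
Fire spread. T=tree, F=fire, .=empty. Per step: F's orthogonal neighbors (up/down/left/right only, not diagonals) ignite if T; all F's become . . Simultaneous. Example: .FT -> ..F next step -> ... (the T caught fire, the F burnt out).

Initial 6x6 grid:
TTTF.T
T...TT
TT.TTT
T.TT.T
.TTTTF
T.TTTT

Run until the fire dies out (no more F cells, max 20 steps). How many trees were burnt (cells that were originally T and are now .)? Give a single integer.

Step 1: +4 fires, +2 burnt (F count now 4)
Step 2: +4 fires, +4 burnt (F count now 4)
Step 3: +6 fires, +4 burnt (F count now 6)
Step 4: +7 fires, +6 burnt (F count now 7)
Step 5: +1 fires, +7 burnt (F count now 1)
Step 6: +2 fires, +1 burnt (F count now 2)
Step 7: +0 fires, +2 burnt (F count now 0)
Fire out after step 7
Initially T: 25, now '.': 35
Total burnt (originally-T cells now '.'): 24

Answer: 24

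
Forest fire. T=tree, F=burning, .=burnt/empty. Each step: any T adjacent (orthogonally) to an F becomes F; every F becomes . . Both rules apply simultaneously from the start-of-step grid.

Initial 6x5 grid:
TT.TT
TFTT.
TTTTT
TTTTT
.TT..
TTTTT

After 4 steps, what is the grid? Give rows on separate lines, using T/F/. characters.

Step 1: 4 trees catch fire, 1 burn out
  TF.TT
  F.FT.
  TFTTT
  TTTTT
  .TT..
  TTTTT
Step 2: 5 trees catch fire, 4 burn out
  F..TT
  ...F.
  F.FTT
  TFTTT
  .TT..
  TTTTT
Step 3: 5 trees catch fire, 5 burn out
  ...FT
  .....
  ...FT
  F.FTT
  .FT..
  TTTTT
Step 4: 5 trees catch fire, 5 burn out
  ....F
  .....
  ....F
  ...FT
  ..F..
  TFTTT

....F
.....
....F
...FT
..F..
TFTTT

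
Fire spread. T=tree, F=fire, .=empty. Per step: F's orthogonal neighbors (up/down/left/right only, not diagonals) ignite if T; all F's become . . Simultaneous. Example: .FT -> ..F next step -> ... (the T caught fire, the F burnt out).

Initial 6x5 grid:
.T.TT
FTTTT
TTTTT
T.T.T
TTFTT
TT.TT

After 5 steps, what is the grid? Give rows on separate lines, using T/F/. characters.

Step 1: 5 trees catch fire, 2 burn out
  .T.TT
  .FTTT
  FTTTT
  T.F.T
  TF.FT
  TT.TT
Step 2: 9 trees catch fire, 5 burn out
  .F.TT
  ..FTT
  .FFTT
  F...T
  F...F
  TF.FT
Step 3: 5 trees catch fire, 9 burn out
  ...TT
  ...FT
  ...FT
  ....F
  .....
  F...F
Step 4: 3 trees catch fire, 5 burn out
  ...FT
  ....F
  ....F
  .....
  .....
  .....
Step 5: 1 trees catch fire, 3 burn out
  ....F
  .....
  .....
  .....
  .....
  .....

....F
.....
.....
.....
.....
.....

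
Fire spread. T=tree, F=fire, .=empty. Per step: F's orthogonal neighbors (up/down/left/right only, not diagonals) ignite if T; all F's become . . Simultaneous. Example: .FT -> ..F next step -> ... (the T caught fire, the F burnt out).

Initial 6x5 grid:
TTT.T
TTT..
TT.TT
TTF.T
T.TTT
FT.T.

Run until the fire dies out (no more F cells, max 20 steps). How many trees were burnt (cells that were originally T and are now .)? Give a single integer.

Step 1: +4 fires, +2 burnt (F count now 4)
Step 2: +3 fires, +4 burnt (F count now 3)
Step 3: +4 fires, +3 burnt (F count now 4)
Step 4: +4 fires, +4 burnt (F count now 4)
Step 5: +3 fires, +4 burnt (F count now 3)
Step 6: +1 fires, +3 burnt (F count now 1)
Step 7: +0 fires, +1 burnt (F count now 0)
Fire out after step 7
Initially T: 20, now '.': 29
Total burnt (originally-T cells now '.'): 19

Answer: 19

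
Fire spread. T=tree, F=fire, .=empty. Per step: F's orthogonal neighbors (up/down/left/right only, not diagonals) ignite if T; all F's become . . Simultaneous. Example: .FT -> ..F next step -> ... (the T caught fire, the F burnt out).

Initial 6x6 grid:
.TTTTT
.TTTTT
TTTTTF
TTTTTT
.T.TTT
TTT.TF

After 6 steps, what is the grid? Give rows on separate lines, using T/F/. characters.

Step 1: 5 trees catch fire, 2 burn out
  .TTTTT
  .TTTTF
  TTTTF.
  TTTTTF
  .T.TTF
  TTT.F.
Step 2: 5 trees catch fire, 5 burn out
  .TTTTF
  .TTTF.
  TTTF..
  TTTTF.
  .T.TF.
  TTT...
Step 3: 5 trees catch fire, 5 burn out
  .TTTF.
  .TTF..
  TTF...
  TTTF..
  .T.F..
  TTT...
Step 4: 4 trees catch fire, 5 burn out
  .TTF..
  .TF...
  TF....
  TTF...
  .T....
  TTT...
Step 5: 4 trees catch fire, 4 burn out
  .TF...
  .F....
  F.....
  TF....
  .T....
  TTT...
Step 6: 3 trees catch fire, 4 burn out
  .F....
  ......
  ......
  F.....
  .F....
  TTT...

.F....
......
......
F.....
.F....
TTT...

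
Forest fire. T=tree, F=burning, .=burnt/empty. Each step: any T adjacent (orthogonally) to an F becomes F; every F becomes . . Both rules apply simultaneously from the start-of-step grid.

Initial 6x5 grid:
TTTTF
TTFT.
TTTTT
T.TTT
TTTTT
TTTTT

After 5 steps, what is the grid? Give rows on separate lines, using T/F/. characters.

Step 1: 5 trees catch fire, 2 burn out
  TTFF.
  TF.F.
  TTFTT
  T.TTT
  TTTTT
  TTTTT
Step 2: 5 trees catch fire, 5 burn out
  TF...
  F....
  TF.FT
  T.FTT
  TTTTT
  TTTTT
Step 3: 5 trees catch fire, 5 burn out
  F....
  .....
  F...F
  T..FT
  TTFTT
  TTTTT
Step 4: 5 trees catch fire, 5 burn out
  .....
  .....
  .....
  F...F
  TF.FT
  TTFTT
Step 5: 4 trees catch fire, 5 burn out
  .....
  .....
  .....
  .....
  F...F
  TF.FT

.....
.....
.....
.....
F...F
TF.FT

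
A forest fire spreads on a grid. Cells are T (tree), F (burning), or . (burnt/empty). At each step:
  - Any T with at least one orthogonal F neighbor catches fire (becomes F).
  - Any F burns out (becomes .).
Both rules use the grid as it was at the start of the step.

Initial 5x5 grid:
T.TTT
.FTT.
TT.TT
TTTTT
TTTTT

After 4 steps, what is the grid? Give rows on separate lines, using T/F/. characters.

Step 1: 2 trees catch fire, 1 burn out
  T.TTT
  ..FT.
  TF.TT
  TTTTT
  TTTTT
Step 2: 4 trees catch fire, 2 burn out
  T.FTT
  ...F.
  F..TT
  TFTTT
  TTTTT
Step 3: 5 trees catch fire, 4 burn out
  T..FT
  .....
  ...FT
  F.FTT
  TFTTT
Step 4: 5 trees catch fire, 5 burn out
  T...F
  .....
  ....F
  ...FT
  F.FTT

T...F
.....
....F
...FT
F.FTT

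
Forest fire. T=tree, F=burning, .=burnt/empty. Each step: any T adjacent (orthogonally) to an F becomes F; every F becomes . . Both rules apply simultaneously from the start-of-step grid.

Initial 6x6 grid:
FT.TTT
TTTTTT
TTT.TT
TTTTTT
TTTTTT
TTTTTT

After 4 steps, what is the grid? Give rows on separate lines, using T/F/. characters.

Step 1: 2 trees catch fire, 1 burn out
  .F.TTT
  FTTTTT
  TTT.TT
  TTTTTT
  TTTTTT
  TTTTTT
Step 2: 2 trees catch fire, 2 burn out
  ...TTT
  .FTTTT
  FTT.TT
  TTTTTT
  TTTTTT
  TTTTTT
Step 3: 3 trees catch fire, 2 burn out
  ...TTT
  ..FTTT
  .FT.TT
  FTTTTT
  TTTTTT
  TTTTTT
Step 4: 4 trees catch fire, 3 burn out
  ...TTT
  ...FTT
  ..F.TT
  .FTTTT
  FTTTTT
  TTTTTT

...TTT
...FTT
..F.TT
.FTTTT
FTTTTT
TTTTTT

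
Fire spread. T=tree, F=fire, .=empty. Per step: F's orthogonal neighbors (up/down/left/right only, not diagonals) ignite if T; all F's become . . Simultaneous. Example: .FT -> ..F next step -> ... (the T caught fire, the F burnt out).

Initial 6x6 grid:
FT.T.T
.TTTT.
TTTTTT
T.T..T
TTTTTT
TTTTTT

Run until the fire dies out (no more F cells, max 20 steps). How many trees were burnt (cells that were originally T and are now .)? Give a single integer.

Step 1: +1 fires, +1 burnt (F count now 1)
Step 2: +1 fires, +1 burnt (F count now 1)
Step 3: +2 fires, +1 burnt (F count now 2)
Step 4: +3 fires, +2 burnt (F count now 3)
Step 5: +5 fires, +3 burnt (F count now 5)
Step 6: +3 fires, +5 burnt (F count now 3)
Step 7: +5 fires, +3 burnt (F count now 5)
Step 8: +4 fires, +5 burnt (F count now 4)
Step 9: +2 fires, +4 burnt (F count now 2)
Step 10: +1 fires, +2 burnt (F count now 1)
Step 11: +0 fires, +1 burnt (F count now 0)
Fire out after step 11
Initially T: 28, now '.': 35
Total burnt (originally-T cells now '.'): 27

Answer: 27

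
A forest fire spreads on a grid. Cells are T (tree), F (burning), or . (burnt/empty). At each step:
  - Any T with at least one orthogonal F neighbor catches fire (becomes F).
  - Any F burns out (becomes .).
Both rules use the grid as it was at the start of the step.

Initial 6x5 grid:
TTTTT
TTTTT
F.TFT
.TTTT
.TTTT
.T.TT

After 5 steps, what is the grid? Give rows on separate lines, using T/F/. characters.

Step 1: 5 trees catch fire, 2 burn out
  TTTTT
  FTTFT
  ..F.F
  .TTFT
  .TTTT
  .T.TT
Step 2: 8 trees catch fire, 5 burn out
  FTTFT
  .FF.F
  .....
  .TF.F
  .TTFT
  .T.TT
Step 3: 7 trees catch fire, 8 burn out
  .FF.F
  .....
  .....
  .F...
  .TF.F
  .T.FT
Step 4: 2 trees catch fire, 7 burn out
  .....
  .....
  .....
  .....
  .F...
  .T..F
Step 5: 1 trees catch fire, 2 burn out
  .....
  .....
  .....
  .....
  .....
  .F...

.....
.....
.....
.....
.....
.F...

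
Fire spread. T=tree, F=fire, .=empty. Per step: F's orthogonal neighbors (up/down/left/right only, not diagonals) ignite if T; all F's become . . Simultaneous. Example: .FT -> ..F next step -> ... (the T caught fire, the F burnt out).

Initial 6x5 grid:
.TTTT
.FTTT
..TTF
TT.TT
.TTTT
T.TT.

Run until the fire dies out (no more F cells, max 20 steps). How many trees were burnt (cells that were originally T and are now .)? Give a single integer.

Answer: 19

Derivation:
Step 1: +5 fires, +2 burnt (F count now 5)
Step 2: +6 fires, +5 burnt (F count now 6)
Step 3: +2 fires, +6 burnt (F count now 2)
Step 4: +2 fires, +2 burnt (F count now 2)
Step 5: +2 fires, +2 burnt (F count now 2)
Step 6: +1 fires, +2 burnt (F count now 1)
Step 7: +1 fires, +1 burnt (F count now 1)
Step 8: +0 fires, +1 burnt (F count now 0)
Fire out after step 8
Initially T: 20, now '.': 29
Total burnt (originally-T cells now '.'): 19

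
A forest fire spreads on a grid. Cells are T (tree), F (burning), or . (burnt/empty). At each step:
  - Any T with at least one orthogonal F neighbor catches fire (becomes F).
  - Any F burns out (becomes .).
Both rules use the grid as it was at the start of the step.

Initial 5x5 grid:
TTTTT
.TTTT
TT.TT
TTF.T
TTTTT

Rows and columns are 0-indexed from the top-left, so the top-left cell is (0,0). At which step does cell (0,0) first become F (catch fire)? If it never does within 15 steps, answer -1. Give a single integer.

Step 1: cell (0,0)='T' (+2 fires, +1 burnt)
Step 2: cell (0,0)='T' (+4 fires, +2 burnt)
Step 3: cell (0,0)='T' (+4 fires, +4 burnt)
Step 4: cell (0,0)='T' (+3 fires, +4 burnt)
Step 5: cell (0,0)='F' (+4 fires, +3 burnt)
  -> target ignites at step 5
Step 6: cell (0,0)='.' (+3 fires, +4 burnt)
Step 7: cell (0,0)='.' (+1 fires, +3 burnt)
Step 8: cell (0,0)='.' (+0 fires, +1 burnt)
  fire out at step 8

5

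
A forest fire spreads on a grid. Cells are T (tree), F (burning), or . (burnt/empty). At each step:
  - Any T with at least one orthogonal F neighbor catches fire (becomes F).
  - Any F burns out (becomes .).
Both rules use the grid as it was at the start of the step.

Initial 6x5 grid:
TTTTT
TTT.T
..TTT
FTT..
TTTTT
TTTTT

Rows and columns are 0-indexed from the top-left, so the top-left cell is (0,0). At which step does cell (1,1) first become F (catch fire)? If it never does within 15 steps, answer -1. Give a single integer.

Step 1: cell (1,1)='T' (+2 fires, +1 burnt)
Step 2: cell (1,1)='T' (+3 fires, +2 burnt)
Step 3: cell (1,1)='T' (+3 fires, +3 burnt)
Step 4: cell (1,1)='T' (+4 fires, +3 burnt)
Step 5: cell (1,1)='F' (+5 fires, +4 burnt)
  -> target ignites at step 5
Step 6: cell (1,1)='.' (+5 fires, +5 burnt)
Step 7: cell (1,1)='.' (+2 fires, +5 burnt)
Step 8: cell (1,1)='.' (+0 fires, +2 burnt)
  fire out at step 8

5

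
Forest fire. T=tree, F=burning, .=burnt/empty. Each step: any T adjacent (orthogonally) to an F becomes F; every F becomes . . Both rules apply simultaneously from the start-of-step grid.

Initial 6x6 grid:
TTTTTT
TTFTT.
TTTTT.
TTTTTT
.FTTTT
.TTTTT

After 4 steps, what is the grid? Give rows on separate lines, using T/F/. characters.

Step 1: 7 trees catch fire, 2 burn out
  TTFTTT
  TF.FT.
  TTFTT.
  TFTTTT
  ..FTTT
  .FTTTT
Step 2: 10 trees catch fire, 7 burn out
  TF.FTT
  F...F.
  TF.FT.
  F.FTTT
  ...FTT
  ..FTTT
Step 3: 7 trees catch fire, 10 burn out
  F...FT
  ......
  F...F.
  ...FTT
  ....FT
  ...FTT
Step 4: 4 trees catch fire, 7 burn out
  .....F
  ......
  ......
  ....FT
  .....F
  ....FT

.....F
......
......
....FT
.....F
....FT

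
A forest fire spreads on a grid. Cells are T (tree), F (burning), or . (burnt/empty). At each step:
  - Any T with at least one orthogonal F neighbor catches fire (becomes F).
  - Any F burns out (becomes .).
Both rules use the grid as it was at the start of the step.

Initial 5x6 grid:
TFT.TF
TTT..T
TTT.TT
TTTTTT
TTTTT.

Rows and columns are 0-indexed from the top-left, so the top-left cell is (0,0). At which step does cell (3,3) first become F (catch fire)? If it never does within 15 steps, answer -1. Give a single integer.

Step 1: cell (3,3)='T' (+5 fires, +2 burnt)
Step 2: cell (3,3)='T' (+4 fires, +5 burnt)
Step 3: cell (3,3)='T' (+5 fires, +4 burnt)
Step 4: cell (3,3)='T' (+4 fires, +5 burnt)
Step 5: cell (3,3)='F' (+4 fires, +4 burnt)
  -> target ignites at step 5
Step 6: cell (3,3)='.' (+1 fires, +4 burnt)
Step 7: cell (3,3)='.' (+0 fires, +1 burnt)
  fire out at step 7

5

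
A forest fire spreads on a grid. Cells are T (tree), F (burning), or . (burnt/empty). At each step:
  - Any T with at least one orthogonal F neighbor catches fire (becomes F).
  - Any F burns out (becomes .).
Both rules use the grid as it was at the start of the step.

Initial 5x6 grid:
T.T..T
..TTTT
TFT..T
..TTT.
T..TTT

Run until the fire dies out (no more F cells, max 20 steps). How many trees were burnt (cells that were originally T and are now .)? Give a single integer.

Step 1: +2 fires, +1 burnt (F count now 2)
Step 2: +2 fires, +2 burnt (F count now 2)
Step 3: +3 fires, +2 burnt (F count now 3)
Step 4: +3 fires, +3 burnt (F count now 3)
Step 5: +2 fires, +3 burnt (F count now 2)
Step 6: +3 fires, +2 burnt (F count now 3)
Step 7: +0 fires, +3 burnt (F count now 0)
Fire out after step 7
Initially T: 17, now '.': 28
Total burnt (originally-T cells now '.'): 15

Answer: 15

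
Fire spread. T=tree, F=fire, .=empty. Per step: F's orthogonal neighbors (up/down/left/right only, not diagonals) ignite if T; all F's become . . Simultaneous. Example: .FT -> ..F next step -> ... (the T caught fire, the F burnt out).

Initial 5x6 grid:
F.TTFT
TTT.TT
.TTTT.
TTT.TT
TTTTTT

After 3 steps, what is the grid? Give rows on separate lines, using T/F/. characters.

Step 1: 4 trees catch fire, 2 burn out
  ..TF.F
  FTT.FT
  .TTTT.
  TTT.TT
  TTTTTT
Step 2: 4 trees catch fire, 4 burn out
  ..F...
  .FT..F
  .TTTF.
  TTT.TT
  TTTTTT
Step 3: 4 trees catch fire, 4 burn out
  ......
  ..F...
  .FTF..
  TTT.FT
  TTTTTT

......
..F...
.FTF..
TTT.FT
TTTTTT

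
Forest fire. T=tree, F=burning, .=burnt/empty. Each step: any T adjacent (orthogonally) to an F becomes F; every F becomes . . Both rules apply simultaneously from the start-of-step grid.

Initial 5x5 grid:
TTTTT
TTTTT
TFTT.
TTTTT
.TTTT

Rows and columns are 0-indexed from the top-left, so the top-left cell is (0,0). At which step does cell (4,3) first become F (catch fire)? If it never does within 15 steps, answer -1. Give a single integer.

Step 1: cell (4,3)='T' (+4 fires, +1 burnt)
Step 2: cell (4,3)='T' (+7 fires, +4 burnt)
Step 3: cell (4,3)='T' (+5 fires, +7 burnt)
Step 4: cell (4,3)='F' (+4 fires, +5 burnt)
  -> target ignites at step 4
Step 5: cell (4,3)='.' (+2 fires, +4 burnt)
Step 6: cell (4,3)='.' (+0 fires, +2 burnt)
  fire out at step 6

4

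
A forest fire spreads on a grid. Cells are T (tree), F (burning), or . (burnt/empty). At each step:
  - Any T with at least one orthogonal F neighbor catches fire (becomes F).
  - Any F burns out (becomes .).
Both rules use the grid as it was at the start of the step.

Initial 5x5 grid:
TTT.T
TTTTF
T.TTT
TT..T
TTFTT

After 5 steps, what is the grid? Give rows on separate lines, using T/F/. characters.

Step 1: 5 trees catch fire, 2 burn out
  TTT.F
  TTTF.
  T.TTF
  TT..T
  TF.FT
Step 2: 6 trees catch fire, 5 burn out
  TTT..
  TTF..
  T.TF.
  TF..F
  F...F
Step 3: 4 trees catch fire, 6 burn out
  TTF..
  TF...
  T.F..
  F....
  .....
Step 4: 3 trees catch fire, 4 burn out
  TF...
  F....
  F....
  .....
  .....
Step 5: 1 trees catch fire, 3 burn out
  F....
  .....
  .....
  .....
  .....

F....
.....
.....
.....
.....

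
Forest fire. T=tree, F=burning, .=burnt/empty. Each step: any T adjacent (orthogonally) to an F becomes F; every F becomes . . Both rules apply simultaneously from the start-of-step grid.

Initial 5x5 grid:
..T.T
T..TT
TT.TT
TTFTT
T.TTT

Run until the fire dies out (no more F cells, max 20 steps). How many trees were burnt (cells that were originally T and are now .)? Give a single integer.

Step 1: +3 fires, +1 burnt (F count now 3)
Step 2: +5 fires, +3 burnt (F count now 5)
Step 3: +5 fires, +5 burnt (F count now 5)
Step 4: +2 fires, +5 burnt (F count now 2)
Step 5: +1 fires, +2 burnt (F count now 1)
Step 6: +0 fires, +1 burnt (F count now 0)
Fire out after step 6
Initially T: 17, now '.': 24
Total burnt (originally-T cells now '.'): 16

Answer: 16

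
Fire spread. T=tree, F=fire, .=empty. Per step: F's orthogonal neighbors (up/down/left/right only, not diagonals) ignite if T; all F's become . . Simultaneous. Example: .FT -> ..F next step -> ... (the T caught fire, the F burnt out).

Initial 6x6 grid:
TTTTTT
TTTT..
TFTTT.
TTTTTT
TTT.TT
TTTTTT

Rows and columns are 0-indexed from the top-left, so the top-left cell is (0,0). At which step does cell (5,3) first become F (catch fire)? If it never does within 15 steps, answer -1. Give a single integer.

Step 1: cell (5,3)='T' (+4 fires, +1 burnt)
Step 2: cell (5,3)='T' (+7 fires, +4 burnt)
Step 3: cell (5,3)='T' (+8 fires, +7 burnt)
Step 4: cell (5,3)='T' (+4 fires, +8 burnt)
Step 5: cell (5,3)='F' (+4 fires, +4 burnt)
  -> target ignites at step 5
Step 6: cell (5,3)='.' (+3 fires, +4 burnt)
Step 7: cell (5,3)='.' (+1 fires, +3 burnt)
Step 8: cell (5,3)='.' (+0 fires, +1 burnt)
  fire out at step 8

5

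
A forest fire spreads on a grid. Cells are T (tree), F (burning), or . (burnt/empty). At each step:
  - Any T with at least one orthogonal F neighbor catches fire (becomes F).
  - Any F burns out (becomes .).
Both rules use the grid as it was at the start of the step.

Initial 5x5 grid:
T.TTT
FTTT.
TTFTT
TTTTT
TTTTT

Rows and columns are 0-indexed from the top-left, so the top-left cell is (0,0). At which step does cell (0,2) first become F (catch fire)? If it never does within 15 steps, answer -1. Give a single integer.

Step 1: cell (0,2)='T' (+7 fires, +2 burnt)
Step 2: cell (0,2)='F' (+7 fires, +7 burnt)
  -> target ignites at step 2
Step 3: cell (0,2)='.' (+5 fires, +7 burnt)
Step 4: cell (0,2)='.' (+2 fires, +5 burnt)
Step 5: cell (0,2)='.' (+0 fires, +2 burnt)
  fire out at step 5

2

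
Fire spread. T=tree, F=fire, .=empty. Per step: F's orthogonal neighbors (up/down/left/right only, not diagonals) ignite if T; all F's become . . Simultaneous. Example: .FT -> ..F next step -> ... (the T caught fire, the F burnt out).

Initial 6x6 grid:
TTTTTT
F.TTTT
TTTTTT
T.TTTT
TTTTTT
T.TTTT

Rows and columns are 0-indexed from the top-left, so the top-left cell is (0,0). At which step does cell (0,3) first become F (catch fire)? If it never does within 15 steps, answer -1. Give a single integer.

Step 1: cell (0,3)='T' (+2 fires, +1 burnt)
Step 2: cell (0,3)='T' (+3 fires, +2 burnt)
Step 3: cell (0,3)='T' (+3 fires, +3 burnt)
Step 4: cell (0,3)='F' (+6 fires, +3 burnt)
  -> target ignites at step 4
Step 5: cell (0,3)='.' (+5 fires, +6 burnt)
Step 6: cell (0,3)='.' (+6 fires, +5 burnt)
Step 7: cell (0,3)='.' (+4 fires, +6 burnt)
Step 8: cell (0,3)='.' (+2 fires, +4 burnt)
Step 9: cell (0,3)='.' (+1 fires, +2 burnt)
Step 10: cell (0,3)='.' (+0 fires, +1 burnt)
  fire out at step 10

4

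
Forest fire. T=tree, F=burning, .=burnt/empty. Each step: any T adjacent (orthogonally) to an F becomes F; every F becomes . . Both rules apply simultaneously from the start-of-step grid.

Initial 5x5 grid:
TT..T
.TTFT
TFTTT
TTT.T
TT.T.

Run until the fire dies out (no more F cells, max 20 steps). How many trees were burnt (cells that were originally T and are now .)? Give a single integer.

Answer: 16

Derivation:
Step 1: +7 fires, +2 burnt (F count now 7)
Step 2: +6 fires, +7 burnt (F count now 6)
Step 3: +3 fires, +6 burnt (F count now 3)
Step 4: +0 fires, +3 burnt (F count now 0)
Fire out after step 4
Initially T: 17, now '.': 24
Total burnt (originally-T cells now '.'): 16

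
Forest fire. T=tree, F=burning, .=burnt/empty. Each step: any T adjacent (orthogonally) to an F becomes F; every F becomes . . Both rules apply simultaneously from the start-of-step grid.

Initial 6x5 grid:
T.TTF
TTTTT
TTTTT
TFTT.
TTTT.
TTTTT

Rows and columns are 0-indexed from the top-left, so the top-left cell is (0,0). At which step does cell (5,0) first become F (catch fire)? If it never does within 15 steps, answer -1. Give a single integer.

Step 1: cell (5,0)='T' (+6 fires, +2 burnt)
Step 2: cell (5,0)='T' (+10 fires, +6 burnt)
Step 3: cell (5,0)='F' (+6 fires, +10 burnt)
  -> target ignites at step 3
Step 4: cell (5,0)='.' (+2 fires, +6 burnt)
Step 5: cell (5,0)='.' (+1 fires, +2 burnt)
Step 6: cell (5,0)='.' (+0 fires, +1 burnt)
  fire out at step 6

3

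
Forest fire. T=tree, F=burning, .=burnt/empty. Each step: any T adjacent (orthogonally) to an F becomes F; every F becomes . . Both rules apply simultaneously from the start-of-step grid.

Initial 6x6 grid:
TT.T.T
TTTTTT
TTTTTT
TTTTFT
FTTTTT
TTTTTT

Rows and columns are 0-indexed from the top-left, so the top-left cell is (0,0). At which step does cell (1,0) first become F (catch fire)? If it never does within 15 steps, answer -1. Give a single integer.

Step 1: cell (1,0)='T' (+7 fires, +2 burnt)
Step 2: cell (1,0)='T' (+11 fires, +7 burnt)
Step 3: cell (1,0)='F' (+8 fires, +11 burnt)
  -> target ignites at step 3
Step 4: cell (1,0)='.' (+5 fires, +8 burnt)
Step 5: cell (1,0)='.' (+1 fires, +5 burnt)
Step 6: cell (1,0)='.' (+0 fires, +1 burnt)
  fire out at step 6

3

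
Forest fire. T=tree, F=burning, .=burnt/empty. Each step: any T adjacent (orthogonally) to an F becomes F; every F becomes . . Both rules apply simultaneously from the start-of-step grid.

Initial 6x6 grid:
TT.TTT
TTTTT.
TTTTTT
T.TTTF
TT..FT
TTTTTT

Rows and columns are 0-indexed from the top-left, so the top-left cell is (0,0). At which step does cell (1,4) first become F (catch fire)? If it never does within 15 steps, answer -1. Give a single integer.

Step 1: cell (1,4)='T' (+4 fires, +2 burnt)
Step 2: cell (1,4)='T' (+4 fires, +4 burnt)
Step 3: cell (1,4)='F' (+4 fires, +4 burnt)
  -> target ignites at step 3
Step 4: cell (1,4)='.' (+4 fires, +4 burnt)
Step 5: cell (1,4)='.' (+6 fires, +4 burnt)
Step 6: cell (1,4)='.' (+3 fires, +6 burnt)
Step 7: cell (1,4)='.' (+3 fires, +3 burnt)
Step 8: cell (1,4)='.' (+1 fires, +3 burnt)
Step 9: cell (1,4)='.' (+0 fires, +1 burnt)
  fire out at step 9

3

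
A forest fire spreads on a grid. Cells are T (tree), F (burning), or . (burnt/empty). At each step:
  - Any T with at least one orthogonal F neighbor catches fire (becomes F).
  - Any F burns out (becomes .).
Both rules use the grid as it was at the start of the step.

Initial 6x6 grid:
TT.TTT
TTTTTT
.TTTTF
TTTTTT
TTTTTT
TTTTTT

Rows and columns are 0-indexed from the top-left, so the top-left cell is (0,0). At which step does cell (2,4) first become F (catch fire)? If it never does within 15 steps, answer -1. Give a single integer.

Step 1: cell (2,4)='F' (+3 fires, +1 burnt)
  -> target ignites at step 1
Step 2: cell (2,4)='.' (+5 fires, +3 burnt)
Step 3: cell (2,4)='.' (+6 fires, +5 burnt)
Step 4: cell (2,4)='.' (+6 fires, +6 burnt)
Step 5: cell (2,4)='.' (+4 fires, +6 burnt)
Step 6: cell (2,4)='.' (+5 fires, +4 burnt)
Step 7: cell (2,4)='.' (+3 fires, +5 burnt)
Step 8: cell (2,4)='.' (+1 fires, +3 burnt)
Step 9: cell (2,4)='.' (+0 fires, +1 burnt)
  fire out at step 9

1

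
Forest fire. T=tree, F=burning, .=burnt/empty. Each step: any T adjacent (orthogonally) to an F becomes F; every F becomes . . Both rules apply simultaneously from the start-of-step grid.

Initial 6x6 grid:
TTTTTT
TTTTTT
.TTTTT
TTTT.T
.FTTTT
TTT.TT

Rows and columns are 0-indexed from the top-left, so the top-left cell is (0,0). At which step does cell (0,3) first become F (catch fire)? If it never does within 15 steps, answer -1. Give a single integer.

Step 1: cell (0,3)='T' (+3 fires, +1 burnt)
Step 2: cell (0,3)='T' (+6 fires, +3 burnt)
Step 3: cell (0,3)='T' (+4 fires, +6 burnt)
Step 4: cell (0,3)='T' (+6 fires, +4 burnt)
Step 5: cell (0,3)='T' (+6 fires, +6 burnt)
Step 6: cell (0,3)='F' (+3 fires, +6 burnt)
  -> target ignites at step 6
Step 7: cell (0,3)='.' (+2 fires, +3 burnt)
Step 8: cell (0,3)='.' (+1 fires, +2 burnt)
Step 9: cell (0,3)='.' (+0 fires, +1 burnt)
  fire out at step 9

6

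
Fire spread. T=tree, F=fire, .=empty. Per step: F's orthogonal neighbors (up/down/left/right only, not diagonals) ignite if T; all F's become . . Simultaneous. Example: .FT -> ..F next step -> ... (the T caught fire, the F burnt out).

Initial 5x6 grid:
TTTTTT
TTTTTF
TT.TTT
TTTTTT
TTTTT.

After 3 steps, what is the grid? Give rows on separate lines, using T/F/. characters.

Step 1: 3 trees catch fire, 1 burn out
  TTTTTF
  TTTTF.
  TT.TTF
  TTTTTT
  TTTTT.
Step 2: 4 trees catch fire, 3 burn out
  TTTTF.
  TTTF..
  TT.TF.
  TTTTTF
  TTTTT.
Step 3: 4 trees catch fire, 4 burn out
  TTTF..
  TTF...
  TT.F..
  TTTTF.
  TTTTT.

TTTF..
TTF...
TT.F..
TTTTF.
TTTTT.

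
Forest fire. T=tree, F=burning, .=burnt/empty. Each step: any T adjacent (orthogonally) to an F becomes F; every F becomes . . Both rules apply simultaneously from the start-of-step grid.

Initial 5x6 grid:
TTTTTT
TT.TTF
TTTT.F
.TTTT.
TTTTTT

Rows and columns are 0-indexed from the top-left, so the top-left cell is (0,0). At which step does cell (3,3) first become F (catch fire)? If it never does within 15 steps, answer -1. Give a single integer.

Step 1: cell (3,3)='T' (+2 fires, +2 burnt)
Step 2: cell (3,3)='T' (+2 fires, +2 burnt)
Step 3: cell (3,3)='T' (+2 fires, +2 burnt)
Step 4: cell (3,3)='F' (+3 fires, +2 burnt)
  -> target ignites at step 4
Step 5: cell (3,3)='.' (+5 fires, +3 burnt)
Step 6: cell (3,3)='.' (+6 fires, +5 burnt)
Step 7: cell (3,3)='.' (+3 fires, +6 burnt)
Step 8: cell (3,3)='.' (+1 fires, +3 burnt)
Step 9: cell (3,3)='.' (+0 fires, +1 burnt)
  fire out at step 9

4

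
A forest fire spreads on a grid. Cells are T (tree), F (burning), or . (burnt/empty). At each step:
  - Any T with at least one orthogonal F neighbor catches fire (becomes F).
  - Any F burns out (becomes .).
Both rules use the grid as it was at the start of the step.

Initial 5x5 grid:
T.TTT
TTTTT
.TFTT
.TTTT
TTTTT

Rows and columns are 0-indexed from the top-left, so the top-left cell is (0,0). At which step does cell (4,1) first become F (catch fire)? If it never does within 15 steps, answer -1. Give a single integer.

Step 1: cell (4,1)='T' (+4 fires, +1 burnt)
Step 2: cell (4,1)='T' (+7 fires, +4 burnt)
Step 3: cell (4,1)='F' (+6 fires, +7 burnt)
  -> target ignites at step 3
Step 4: cell (4,1)='.' (+4 fires, +6 burnt)
Step 5: cell (4,1)='.' (+0 fires, +4 burnt)
  fire out at step 5

3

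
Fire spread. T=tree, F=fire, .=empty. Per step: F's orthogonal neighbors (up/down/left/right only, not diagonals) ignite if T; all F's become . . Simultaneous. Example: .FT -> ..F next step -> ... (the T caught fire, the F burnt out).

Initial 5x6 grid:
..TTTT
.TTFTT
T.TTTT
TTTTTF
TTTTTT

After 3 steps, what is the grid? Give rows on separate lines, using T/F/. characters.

Step 1: 7 trees catch fire, 2 burn out
  ..TFTT
  .TF.FT
  T.TFTF
  TTTTF.
  TTTTTF
Step 2: 8 trees catch fire, 7 burn out
  ..F.FT
  .F...F
  T.F.F.
  TTTF..
  TTTTF.
Step 3: 3 trees catch fire, 8 burn out
  .....F
  ......
  T.....
  TTF...
  TTTF..

.....F
......
T.....
TTF...
TTTF..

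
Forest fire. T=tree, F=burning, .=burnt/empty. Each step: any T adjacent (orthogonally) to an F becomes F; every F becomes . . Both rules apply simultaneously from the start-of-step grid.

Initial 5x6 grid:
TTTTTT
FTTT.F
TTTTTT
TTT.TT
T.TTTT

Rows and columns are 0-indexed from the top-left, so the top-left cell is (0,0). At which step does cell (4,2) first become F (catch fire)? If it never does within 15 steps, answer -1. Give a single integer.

Step 1: cell (4,2)='T' (+5 fires, +2 burnt)
Step 2: cell (4,2)='T' (+7 fires, +5 burnt)
Step 3: cell (4,2)='T' (+9 fires, +7 burnt)
Step 4: cell (4,2)='T' (+2 fires, +9 burnt)
Step 5: cell (4,2)='F' (+2 fires, +2 burnt)
  -> target ignites at step 5
Step 6: cell (4,2)='.' (+0 fires, +2 burnt)
  fire out at step 6

5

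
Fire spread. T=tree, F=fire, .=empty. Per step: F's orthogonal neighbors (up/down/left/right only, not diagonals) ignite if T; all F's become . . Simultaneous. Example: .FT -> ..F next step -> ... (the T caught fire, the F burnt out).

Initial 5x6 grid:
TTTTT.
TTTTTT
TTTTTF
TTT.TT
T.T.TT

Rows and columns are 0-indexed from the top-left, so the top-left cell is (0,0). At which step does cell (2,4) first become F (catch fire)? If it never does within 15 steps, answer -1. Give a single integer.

Step 1: cell (2,4)='F' (+3 fires, +1 burnt)
  -> target ignites at step 1
Step 2: cell (2,4)='.' (+4 fires, +3 burnt)
Step 3: cell (2,4)='.' (+4 fires, +4 burnt)
Step 4: cell (2,4)='.' (+4 fires, +4 burnt)
Step 5: cell (2,4)='.' (+5 fires, +4 burnt)
Step 6: cell (2,4)='.' (+3 fires, +5 burnt)
Step 7: cell (2,4)='.' (+2 fires, +3 burnt)
Step 8: cell (2,4)='.' (+0 fires, +2 burnt)
  fire out at step 8

1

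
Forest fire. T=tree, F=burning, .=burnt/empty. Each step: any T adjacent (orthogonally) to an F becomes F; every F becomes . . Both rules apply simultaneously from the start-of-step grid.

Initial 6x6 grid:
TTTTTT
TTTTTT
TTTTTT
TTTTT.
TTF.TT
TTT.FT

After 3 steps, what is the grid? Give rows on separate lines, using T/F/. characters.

Step 1: 5 trees catch fire, 2 burn out
  TTTTTT
  TTTTTT
  TTTTTT
  TTFTT.
  TF..FT
  TTF..F
Step 2: 7 trees catch fire, 5 burn out
  TTTTTT
  TTTTTT
  TTFTTT
  TF.FF.
  F....F
  TF....
Step 3: 6 trees catch fire, 7 burn out
  TTTTTT
  TTFTTT
  TF.FFT
  F.....
  ......
  F.....

TTTTTT
TTFTTT
TF.FFT
F.....
......
F.....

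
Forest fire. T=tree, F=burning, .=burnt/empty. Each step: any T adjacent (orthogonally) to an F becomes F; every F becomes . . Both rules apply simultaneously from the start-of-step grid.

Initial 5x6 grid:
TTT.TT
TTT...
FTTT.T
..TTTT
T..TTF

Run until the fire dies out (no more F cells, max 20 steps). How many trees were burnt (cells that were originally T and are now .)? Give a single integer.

Step 1: +4 fires, +2 burnt (F count now 4)
Step 2: +6 fires, +4 burnt (F count now 6)
Step 3: +5 fires, +6 burnt (F count now 5)
Step 4: +1 fires, +5 burnt (F count now 1)
Step 5: +0 fires, +1 burnt (F count now 0)
Fire out after step 5
Initially T: 19, now '.': 27
Total burnt (originally-T cells now '.'): 16

Answer: 16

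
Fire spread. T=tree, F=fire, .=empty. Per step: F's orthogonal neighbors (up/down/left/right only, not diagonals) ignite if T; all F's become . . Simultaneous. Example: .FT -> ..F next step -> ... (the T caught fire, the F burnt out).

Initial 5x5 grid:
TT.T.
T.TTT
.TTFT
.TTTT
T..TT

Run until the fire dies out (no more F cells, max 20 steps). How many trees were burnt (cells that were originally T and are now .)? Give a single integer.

Step 1: +4 fires, +1 burnt (F count now 4)
Step 2: +7 fires, +4 burnt (F count now 7)
Step 3: +2 fires, +7 burnt (F count now 2)
Step 4: +0 fires, +2 burnt (F count now 0)
Fire out after step 4
Initially T: 17, now '.': 21
Total burnt (originally-T cells now '.'): 13

Answer: 13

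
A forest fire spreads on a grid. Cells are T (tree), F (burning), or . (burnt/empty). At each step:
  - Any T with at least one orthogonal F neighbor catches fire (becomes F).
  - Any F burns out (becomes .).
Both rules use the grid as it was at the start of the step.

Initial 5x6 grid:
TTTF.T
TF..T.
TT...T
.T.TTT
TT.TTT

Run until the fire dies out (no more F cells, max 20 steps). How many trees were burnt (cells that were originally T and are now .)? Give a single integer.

Answer: 9

Derivation:
Step 1: +4 fires, +2 burnt (F count now 4)
Step 2: +3 fires, +4 burnt (F count now 3)
Step 3: +1 fires, +3 burnt (F count now 1)
Step 4: +1 fires, +1 burnt (F count now 1)
Step 5: +0 fires, +1 burnt (F count now 0)
Fire out after step 5
Initially T: 18, now '.': 21
Total burnt (originally-T cells now '.'): 9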